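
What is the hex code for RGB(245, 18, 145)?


R = 245 → F5 (hex)
G = 18 → 12 (hex)
B = 145 → 91 (hex)
Hex = #F51291


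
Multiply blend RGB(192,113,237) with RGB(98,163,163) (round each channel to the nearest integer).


Multiply: C = A×B/255, rounded to nearest integer
R: 192×98/255 = 18816/255 ≈ 73.788 → 74
G: 113×163/255 = 18419/255 ≈ 72.231 → 72
B: 237×163/255 = 38631/255 ≈ 151.494 → 151
= RGB(74, 72, 151)


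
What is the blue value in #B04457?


Color: #B04457
R = B0 = 176
G = 44 = 68
B = 57 = 87
Blue = 87


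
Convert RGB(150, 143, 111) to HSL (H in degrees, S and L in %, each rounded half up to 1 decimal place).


Normalize: R'=150/255≈0.5882, G'=143/255≈0.5608, B'=111/255≈0.4353
Max=150/255, Min=111/255, Δ=Max-Min=39/255
L = (Max+Min)/2 = (150+111)/510 = 261/510 = 0.51176… → L = 51.2%
L > 0.5 → S = Δ/(2-Max-Min) = 39/(510-150-111) = 39/249 = 0.15662… → S = 15.7%
(the 1/255 factors cancel in S and H, so raw channel differences can be used)
Max is R' → H = 60 × (((G-B)/Δ) mod 6) = 60 × (((143-111)/39) mod 6)
  32/39 = 0.8205…
  H = 60 × 0.8205… = 49.230…° → H = 49.2°
= HSL(49.2°, 15.7%, 51.2%)


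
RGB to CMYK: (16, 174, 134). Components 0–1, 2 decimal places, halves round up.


R'=16/255≈0.0627, G'=174/255≈0.6824, B'=134/255≈0.5255
K = 1 - max(R',G',B') = 1 - 174/255 = 81/255 = 0.31764… → 0.32
(1-R'-K)/(1-K) simplifies to (max-R)/max with max = 174:
C = (174-16)/174 = 158/174 = 0.90804… → 0.91
M = (174-174)/174 = 0/174 = 0 → 0.00
Y = (174-134)/174 = 40/174 = 0.22988… → 0.23
= CMYK(0.91, 0.00, 0.23, 0.32)


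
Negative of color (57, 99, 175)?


Invert: (255-R, 255-G, 255-B)
R: 255-57 = 198
G: 255-99 = 156
B: 255-175 = 80
= RGB(198, 156, 80)


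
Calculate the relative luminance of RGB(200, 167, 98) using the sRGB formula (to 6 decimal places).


Linearize each channel (sRGB transfer function): c = v/255; c_lin = c/12.92 if c ≤ 0.04045, else ((c+0.055)/1.055)^2.4
  R: 200/255 ≈ 0.784314 > 0.04045 → ((0.784314+0.055)/1.055)^2.4 ≈ 0.577580
  G: 167/255 ≈ 0.654902 > 0.04045 → ((0.654902+0.055)/1.055)^2.4 ≈ 0.386429
  B: 98/255 ≈ 0.384314 > 0.04045 → ((0.384314+0.055)/1.055)^2.4 ≈ 0.122139
R_lin = 0.577580, G_lin = 0.386429, B_lin = 0.122139
L = 0.2126×R + 0.7152×G + 0.0722×B
L = 0.2126×0.577580 + 0.7152×0.386429 + 0.0722×0.122139
L ≈ 0.407986


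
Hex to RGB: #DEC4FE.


DE → 222 (R)
C4 → 196 (G)
FE → 254 (B)
= RGB(222, 196, 254)


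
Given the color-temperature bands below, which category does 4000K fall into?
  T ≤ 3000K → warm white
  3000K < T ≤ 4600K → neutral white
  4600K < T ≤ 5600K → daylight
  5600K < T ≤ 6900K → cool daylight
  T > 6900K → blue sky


Temperature: 4000K
3000K < 4000K ≤ 4600K → neutral white
Classification: neutral white


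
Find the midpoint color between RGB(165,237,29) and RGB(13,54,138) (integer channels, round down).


Midpoint: each channel = ⌊(C₁+C₂)/2⌋
R: ⌊(165+13)/2⌋ = 89
G: ⌊(237+54)/2⌋ = 145
B: ⌊(29+138)/2⌋ = 83
= RGB(89, 145, 83)


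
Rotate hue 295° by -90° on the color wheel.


New hue = (H + rotation) mod 360
New hue = (295 -90) mod 360
= 205 mod 360
= 205°


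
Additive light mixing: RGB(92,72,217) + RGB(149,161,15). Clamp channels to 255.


Additive: each channel = min(255, C₁+C₂)
R: 92+149 = 241 → 241
G: 72+161 = 233 → 233
B: 217+15 = 232 → 232
= RGB(241, 233, 232)


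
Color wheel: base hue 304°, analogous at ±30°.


Base hue: 304°
Left analog: (304 - 30) mod 360 = 274°
Right analog: (304 + 30) mod 360 = 334°
Analogous hues = 274° and 334°


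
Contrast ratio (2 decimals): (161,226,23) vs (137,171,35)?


Linearize each sRGB channel c=v/255: c/12.92 if c ≤ 0.04045 else ((c+0.055)/1.055)^2.4
L = 0.2126×R_lin + 0.7152×G_lin + 0.0722×B_lin
Color 1 (161,226,23):
  R=161: 161/255≈0.6314 > 0.04045 → ((0.6314+0.055)/1.055)^2.4 ≈ 0.35640
  G=226: 226/255≈0.8863 > 0.04045 → ((0.8863+0.055)/1.055)^2.4 ≈ 0.76052
  B=23: 23/255≈0.0902 > 0.04045 → ((0.0902+0.055)/1.055)^2.4 ≈ 0.00857
  L1 = 0.2126×0.35640 + 0.7152×0.76052 + 0.0722×0.00857 ≈ 0.62032
Color 2 (137,171,35):
  R=137: 137/255≈0.5373 > 0.04045 → ((0.5373+0.055)/1.055)^2.4 ≈ 0.25016
  G=171: 171/255≈0.6706 > 0.04045 → ((0.6706+0.055)/1.055)^2.4 ≈ 0.40724
  B=35: 35/255≈0.1373 > 0.04045 → ((0.1373+0.055)/1.055)^2.4 ≈ 0.01681
  L2 = 0.2126×0.25016 + 0.7152×0.40724 + 0.0722×0.01681 ≈ 0.34566
Lighter = 0.62032, Darker = 0.34566
Ratio = (L_lighter + 0.05) / (L_darker + 0.05)
Ratio = (0.62032 + 0.05) / (0.34566 + 0.05) = 0.67032 / 0.39566 ≈ 1.6942
Ratio ≈ 1.69:1


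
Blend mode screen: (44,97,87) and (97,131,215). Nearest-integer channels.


Screen: C = 255 - (255-A)×(255-B)/255, rounded to nearest integer
R: 255 - (255-44)×(255-97)/255 = 255 - 33338/255 ≈ 255 - 130.737 = 124.263 → 124
G: 255 - (255-97)×(255-131)/255 = 255 - 19592/255 ≈ 255 - 76.831 = 178.169 → 178
B: 255 - (255-87)×(255-215)/255 = 255 - 6720/255 ≈ 255 - 26.353 = 228.647 → 229
= RGB(124, 178, 229)


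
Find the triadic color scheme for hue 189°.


Triadic: equally spaced at 120° intervals
H1 = 189°
H2 = (189 + 120) mod 360 = 309°
H3 = (189 + 240) mod 360 = 69°
Triadic = 189°, 309°, 69°


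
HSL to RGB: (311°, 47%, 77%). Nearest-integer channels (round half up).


H=311°, S=0.47, L=0.77
C = (1-|2L-1|)×S = (1-|0.54|)×0.47 = 0.2162
H' = H/60 = 311/60 ≈ 5.1833; X = C×(1-|H' mod 2 - 1|) ≈ 0.1766
m = L - C/2 = 0.77 - 0.1081 = 0.6619
Sector ⌊H'⌋ = 5 → (R',G',B') = (0.2162, 0.0, ≈0.1766)
RGB = ((R'+m)×255, (G'+m)×255, (B'+m)×255) = (223.9155, 168.7845, 213.80815)
Round half up → RGB(224, 169, 214)


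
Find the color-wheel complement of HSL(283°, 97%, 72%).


Complement = opposite side of color wheel = hue + 180°
H' = (283 + 180) mod 360 = 103°
S and L unchanged.
= HSL(103°, 97%, 72%)


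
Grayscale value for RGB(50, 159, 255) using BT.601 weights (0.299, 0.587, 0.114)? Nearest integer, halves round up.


Gray = 0.299×R + 0.587×G + 0.114×B
Gray = 0.299×50 + 0.587×159 + 0.114×255
Gray = 14.950 + 93.333 + 29.070
Gray = 137.353 → round half up → 137
Gray = 137


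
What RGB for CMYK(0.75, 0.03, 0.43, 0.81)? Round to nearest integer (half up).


R = 255 × (1-C) × (1-K) = 255 × 0.25 × 0.19 = 12.1125 → 12
G = 255 × (1-M) × (1-K) = 255 × 0.97 × 0.19 = 46.9965 → 47
B = 255 × (1-Y) × (1-K) = 255 × 0.57 × 0.19 = 27.6165 → 28
= RGB(12, 47, 28)


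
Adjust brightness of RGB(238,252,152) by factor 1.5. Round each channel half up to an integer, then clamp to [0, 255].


Multiply each channel by 1.5, round half up, clamp to [0, 255]
R: 238×1.5 = 357 → clamp → 255
G: 252×1.5 = 378 → clamp → 255
B: 152×1.5 = 228
= RGB(255, 255, 228)


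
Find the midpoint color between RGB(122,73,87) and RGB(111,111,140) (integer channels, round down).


Midpoint: each channel = ⌊(C₁+C₂)/2⌋
R: ⌊(122+111)/2⌋ = 116
G: ⌊(73+111)/2⌋ = 92
B: ⌊(87+140)/2⌋ = 113
= RGB(116, 92, 113)


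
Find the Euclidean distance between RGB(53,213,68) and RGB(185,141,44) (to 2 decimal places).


d = √[(R₁-R₂)² + (G₁-G₂)² + (B₁-B₂)²]
d = √[(53-185)² + (213-141)² + (68-44)²]
d = √[17424 + 5184 + 576]
d = √23184
d ≈ 152.26


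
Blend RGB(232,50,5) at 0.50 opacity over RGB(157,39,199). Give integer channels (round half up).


C = α×F + (1-α)×B, with 1-α = 0.50
R: 0.50×232 + 0.50×157 = 116.00 + 78.50 = 194.50 → 195
G: 0.50×50 + 0.50×39 = 25.00 + 19.50 = 44.50 → 45
B: 0.50×5 + 0.50×199 = 2.50 + 99.50 = 102.00 → 102
= RGB(195, 45, 102)


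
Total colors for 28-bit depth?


Colors = 2^bits = 2^28
= 268,435,456 colors


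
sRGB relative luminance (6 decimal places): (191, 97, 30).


Linearize each channel (sRGB transfer function): c = v/255; c_lin = c/12.92 if c ≤ 0.04045, else ((c+0.055)/1.055)^2.4
  R: 191/255 ≈ 0.749020 > 0.04045 → ((0.749020+0.055)/1.055)^2.4 ≈ 0.520996
  G: 97/255 ≈ 0.380392 > 0.04045 → ((0.380392+0.055)/1.055)^2.4 ≈ 0.119538
  B: 30/255 ≈ 0.117647 > 0.04045 → ((0.117647+0.055)/1.055)^2.4 ≈ 0.012983
R_lin = 0.520996, G_lin = 0.119538, B_lin = 0.012983
L = 0.2126×R + 0.7152×G + 0.0722×B
L = 0.2126×0.520996 + 0.7152×0.119538 + 0.0722×0.012983
L ≈ 0.197195


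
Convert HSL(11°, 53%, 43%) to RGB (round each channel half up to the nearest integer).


H=11°, S=0.53, L=0.43
C = (1-|2L-1|)×S = (1-|-0.14|)×0.53 = 0.4558
H' = H/60 = 11/60 ≈ 0.1833; X = C×(1-|H' mod 2 - 1|) ≈ 0.0836
m = L - C/2 = 0.43 - 0.2279 = 0.2021
Sector ⌊H'⌋ = 0 → (R',G',B') = (0.4558, ≈0.0836, 0.0)
RGB = ((R'+m)×255, (G'+m)×255, (B'+m)×255) = (167.7645, 72.84415, 51.5355)
Round half up → RGB(168, 73, 52)


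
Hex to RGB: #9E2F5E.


9E → 158 (R)
2F → 47 (G)
5E → 94 (B)
= RGB(158, 47, 94)


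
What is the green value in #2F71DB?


Color: #2F71DB
R = 2F = 47
G = 71 = 113
B = DB = 219
Green = 113


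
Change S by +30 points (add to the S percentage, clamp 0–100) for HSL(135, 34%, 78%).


Original S = 34%
Adjustment = +30 percentage points
New S = 34 + (30) = 64
Clamp to [0, 100] → 64
= HSL(135°, 64%, 78%)


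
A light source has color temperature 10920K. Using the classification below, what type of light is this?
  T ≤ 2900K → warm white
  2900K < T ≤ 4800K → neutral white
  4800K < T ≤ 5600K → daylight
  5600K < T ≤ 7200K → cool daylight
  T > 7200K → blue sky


Temperature: 10920K
10920K > 7200K → blue sky
Classification: blue sky


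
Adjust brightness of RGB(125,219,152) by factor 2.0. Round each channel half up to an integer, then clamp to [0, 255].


Multiply each channel by 2.0, round half up, clamp to [0, 255]
R: 125×2.0 = 250
G: 219×2.0 = 438 → clamp → 255
B: 152×2.0 = 304 → clamp → 255
= RGB(250, 255, 255)


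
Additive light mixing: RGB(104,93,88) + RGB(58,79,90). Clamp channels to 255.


Additive: each channel = min(255, C₁+C₂)
R: 104+58 = 162 → 162
G: 93+79 = 172 → 172
B: 88+90 = 178 → 178
= RGB(162, 172, 178)


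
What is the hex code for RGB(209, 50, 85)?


R = 209 → D1 (hex)
G = 50 → 32 (hex)
B = 85 → 55 (hex)
Hex = #D13255


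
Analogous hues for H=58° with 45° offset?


Base hue: 58°
Left analog: (58 - 45) mod 360 = 13°
Right analog: (58 + 45) mod 360 = 103°
Analogous hues = 13° and 103°


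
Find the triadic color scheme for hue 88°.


Triadic: equally spaced at 120° intervals
H1 = 88°
H2 = (88 + 120) mod 360 = 208°
H3 = (88 + 240) mod 360 = 328°
Triadic = 88°, 208°, 328°


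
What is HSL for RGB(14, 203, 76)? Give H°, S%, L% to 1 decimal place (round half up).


Normalize: R'=14/255≈0.0549, G'=203/255≈0.7961, B'=76/255≈0.2980
Max=203/255, Min=14/255, Δ=Max-Min=189/255
L = (Max+Min)/2 = (203+14)/510 = 217/510 = 0.42549… → L = 42.5%
L ≤ 0.5 → S = Δ/(Max+Min) = 189/(203+14) = 189/217 = 0.87096… → S = 87.1%
(the 1/255 factors cancel in S and H, so raw channel differences can be used)
Max is G' → H = 60 × ((B-R)/Δ + 2) = 60 × ((76-14)/189 + 2)
  62/189 + 2 = 0.3280… + 2 = 2.3280…
  H = 60 × 2.3280… = 139.682…° → H = 139.7°
= HSL(139.7°, 87.1%, 42.5%)


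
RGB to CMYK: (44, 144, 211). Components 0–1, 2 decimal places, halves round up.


R'=44/255≈0.1725, G'=144/255≈0.5647, B'=211/255≈0.8275
K = 1 - max(R',G',B') = 1 - 211/255 = 44/255 = 0.17254… → 0.17
(1-R'-K)/(1-K) simplifies to (max-R)/max with max = 211:
C = (211-44)/211 = 167/211 = 0.79146… → 0.79
M = (211-144)/211 = 67/211 = 0.31753… → 0.32
Y = (211-211)/211 = 0/211 = 0 → 0.00
= CMYK(0.79, 0.32, 0.00, 0.17)


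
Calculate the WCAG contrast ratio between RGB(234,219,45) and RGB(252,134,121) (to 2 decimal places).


Linearize each sRGB channel c=v/255: c/12.92 if c ≤ 0.04045 else ((c+0.055)/1.055)^2.4
L = 0.2126×R_lin + 0.7152×G_lin + 0.0722×B_lin
Color 1 (234,219,45):
  R=234: 234/255≈0.9176 > 0.04045 → ((0.9176+0.055)/1.055)^2.4 ≈ 0.82279
  G=219: 219/255≈0.8588 > 0.04045 → ((0.8588+0.055)/1.055)^2.4 ≈ 0.70838
  B=45: 45/255≈0.1765 > 0.04045 → ((0.1765+0.055)/1.055)^2.4 ≈ 0.02624
  L1 = 0.2126×0.82279 + 0.7152×0.70838 + 0.0722×0.02624 ≈ 0.68345
Color 2 (252,134,121):
  R=252: 252/255≈0.9882 > 0.04045 → ((0.9882+0.055)/1.055)^2.4 ≈ 0.97345
  G=134: 134/255≈0.5255 > 0.04045 → ((0.5255+0.055)/1.055)^2.4 ≈ 0.23840
  B=121: 121/255≈0.4745 > 0.04045 → ((0.4745+0.055)/1.055)^2.4 ≈ 0.19120
  L2 = 0.2126×0.97345 + 0.7152×0.23840 + 0.0722×0.19120 ≈ 0.39126
Lighter = 0.68345, Darker = 0.39126
Ratio = (L_lighter + 0.05) / (L_darker + 0.05)
Ratio = (0.68345 + 0.05) / (0.39126 + 0.05) = 0.73345 / 0.44126 ≈ 1.6622
Ratio ≈ 1.66:1


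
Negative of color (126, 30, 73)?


Invert: (255-R, 255-G, 255-B)
R: 255-126 = 129
G: 255-30 = 225
B: 255-73 = 182
= RGB(129, 225, 182)


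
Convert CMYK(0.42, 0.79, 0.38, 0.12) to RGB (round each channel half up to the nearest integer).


R = 255 × (1-C) × (1-K) = 255 × 0.58 × 0.88 = 130.152 → 130
G = 255 × (1-M) × (1-K) = 255 × 0.21 × 0.88 = 47.124 → 47
B = 255 × (1-Y) × (1-K) = 255 × 0.62 × 0.88 = 139.128 → 139
= RGB(130, 47, 139)


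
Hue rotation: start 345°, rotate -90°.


New hue = (H + rotation) mod 360
New hue = (345 -90) mod 360
= 255 mod 360
= 255°


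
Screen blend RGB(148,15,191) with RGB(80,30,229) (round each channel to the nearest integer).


Screen: C = 255 - (255-A)×(255-B)/255, rounded to nearest integer
R: 255 - (255-148)×(255-80)/255 = 255 - 18725/255 ≈ 255 - 73.431 = 181.569 → 182
G: 255 - (255-15)×(255-30)/255 = 255 - 54000/255 ≈ 255 - 211.765 = 43.235 → 43
B: 255 - (255-191)×(255-229)/255 = 255 - 1664/255 ≈ 255 - 6.525 = 248.475 → 248
= RGB(182, 43, 248)


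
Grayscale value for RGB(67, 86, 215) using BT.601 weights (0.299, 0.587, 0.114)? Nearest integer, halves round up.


Gray = 0.299×R + 0.587×G + 0.114×B
Gray = 0.299×67 + 0.587×86 + 0.114×215
Gray = 20.033 + 50.482 + 24.510
Gray = 95.025 → round half up → 95
Gray = 95


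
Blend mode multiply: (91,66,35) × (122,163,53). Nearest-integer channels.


Multiply: C = A×B/255, rounded to nearest integer
R: 91×122/255 = 11102/255 ≈ 43.537 → 44
G: 66×163/255 = 10758/255 ≈ 42.188 → 42
B: 35×53/255 = 1855/255 ≈ 7.275 → 7
= RGB(44, 42, 7)


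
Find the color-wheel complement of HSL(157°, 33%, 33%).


Complement = opposite side of color wheel = hue + 180°
H' = (157 + 180) mod 360 = 337°
S and L unchanged.
= HSL(337°, 33%, 33%)


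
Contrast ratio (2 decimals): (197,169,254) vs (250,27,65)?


Linearize each sRGB channel c=v/255: c/12.92 if c ≤ 0.04045 else ((c+0.055)/1.055)^2.4
L = 0.2126×R_lin + 0.7152×G_lin + 0.0722×B_lin
Color 1 (197,169,254):
  R=197: 197/255≈0.7725 > 0.04045 → ((0.7725+0.055)/1.055)^2.4 ≈ 0.55834
  G=169: 169/255≈0.6627 > 0.04045 → ((0.6627+0.055)/1.055)^2.4 ≈ 0.39676
  B=254: 254/255≈0.9961 > 0.04045 → ((0.9961+0.055)/1.055)^2.4 ≈ 0.99110
  L1 = 0.2126×0.55834 + 0.7152×0.39676 + 0.0722×0.99110 ≈ 0.47402
Color 2 (250,27,65):
  R=250: 250/255≈0.9804 > 0.04045 → ((0.9804+0.055)/1.055)^2.4 ≈ 0.95597
  G=27: 27/255≈0.1059 > 0.04045 → ((0.1059+0.055)/1.055)^2.4 ≈ 0.01096
  B=65: 65/255≈0.2549 > 0.04045 → ((0.2549+0.055)/1.055)^2.4 ≈ 0.05286
  L2 = 0.2126×0.95597 + 0.7152×0.01096 + 0.0722×0.05286 ≈ 0.21490
Lighter = 0.47402, Darker = 0.21490
Ratio = (L_lighter + 0.05) / (L_darker + 0.05)
Ratio = (0.47402 + 0.05) / (0.21490 + 0.05) = 0.52402 / 0.26490 ≈ 1.9782
Ratio ≈ 1.98:1


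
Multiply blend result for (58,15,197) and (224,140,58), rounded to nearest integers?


Multiply: C = A×B/255, rounded to nearest integer
R: 58×224/255 = 12992/255 ≈ 50.949 → 51
G: 15×140/255 = 2100/255 ≈ 8.235 → 8
B: 197×58/255 = 11426/255 ≈ 44.808 → 45
= RGB(51, 8, 45)


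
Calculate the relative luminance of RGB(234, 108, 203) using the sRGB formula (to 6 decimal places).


Linearize each channel (sRGB transfer function): c = v/255; c_lin = c/12.92 if c ≤ 0.04045, else ((c+0.055)/1.055)^2.4
  R: 234/255 ≈ 0.917647 > 0.04045 → ((0.917647+0.055)/1.055)^2.4 ≈ 0.822786
  G: 108/255 ≈ 0.423529 > 0.04045 → ((0.423529+0.055)/1.055)^2.4 ≈ 0.149960
  B: 203/255 ≈ 0.796078 > 0.04045 → ((0.796078+0.055)/1.055)^2.4 ≈ 0.597202
R_lin = 0.822786, G_lin = 0.149960, B_lin = 0.597202
L = 0.2126×R + 0.7152×G + 0.0722×B
L = 0.2126×0.822786 + 0.7152×0.149960 + 0.0722×0.597202
L ≈ 0.325293


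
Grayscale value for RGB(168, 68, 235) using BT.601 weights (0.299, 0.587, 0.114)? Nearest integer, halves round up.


Gray = 0.299×R + 0.587×G + 0.114×B
Gray = 0.299×168 + 0.587×68 + 0.114×235
Gray = 50.232 + 39.916 + 26.790
Gray = 116.938 → round half up → 117
Gray = 117


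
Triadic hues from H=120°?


Triadic: equally spaced at 120° intervals
H1 = 120°
H2 = (120 + 120) mod 360 = 240°
H3 = (120 + 240) mod 360 = 0°
Triadic = 120°, 240°, 0°


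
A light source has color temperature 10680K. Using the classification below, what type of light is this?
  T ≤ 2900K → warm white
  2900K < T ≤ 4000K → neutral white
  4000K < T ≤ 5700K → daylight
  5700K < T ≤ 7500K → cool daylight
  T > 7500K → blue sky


Temperature: 10680K
10680K > 7500K → blue sky
Classification: blue sky


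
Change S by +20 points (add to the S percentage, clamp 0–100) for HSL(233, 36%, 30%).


Original S = 36%
Adjustment = +20 percentage points
New S = 36 + (20) = 56
Clamp to [0, 100] → 56
= HSL(233°, 56%, 30%)


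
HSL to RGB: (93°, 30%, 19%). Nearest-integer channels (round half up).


H=93°, S=0.30, L=0.19
C = (1-|2L-1|)×S = (1-|-0.62|)×0.30 = 0.114
H' = H/60 = 93/60 ≈ 1.5500; X = C×(1-|H' mod 2 - 1|) = 0.0513
m = L - C/2 = 0.19 - 0.057 = 0.133
Sector ⌊H'⌋ = 1 → (R',G',B') = (0.0513, 0.114, 0.0)
RGB = ((R'+m)×255, (G'+m)×255, (B'+m)×255) = (46.9965, 62.985, 33.915)
Round half up → RGB(47, 63, 34)


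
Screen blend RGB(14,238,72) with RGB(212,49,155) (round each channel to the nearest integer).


Screen: C = 255 - (255-A)×(255-B)/255, rounded to nearest integer
R: 255 - (255-14)×(255-212)/255 = 255 - 10363/255 ≈ 255 - 40.639 = 214.361 → 214
G: 255 - (255-238)×(255-49)/255 = 255 - 3502/255 ≈ 255 - 13.733 = 241.267 → 241
B: 255 - (255-72)×(255-155)/255 = 255 - 18300/255 ≈ 255 - 71.765 = 183.235 → 183
= RGB(214, 241, 183)


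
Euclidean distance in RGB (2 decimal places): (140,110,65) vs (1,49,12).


d = √[(R₁-R₂)² + (G₁-G₂)² + (B₁-B₂)²]
d = √[(140-1)² + (110-49)² + (65-12)²]
d = √[19321 + 3721 + 2809]
d = √25851
d ≈ 160.78


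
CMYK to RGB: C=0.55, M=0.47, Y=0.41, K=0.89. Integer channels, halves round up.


R = 255 × (1-C) × (1-K) = 255 × 0.45 × 0.11 = 12.6225 → 13
G = 255 × (1-M) × (1-K) = 255 × 0.53 × 0.11 = 14.8665 → 15
B = 255 × (1-Y) × (1-K) = 255 × 0.59 × 0.11 = 16.5495 → 17
= RGB(13, 15, 17)


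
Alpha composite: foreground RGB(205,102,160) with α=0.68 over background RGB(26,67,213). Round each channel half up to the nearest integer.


C = α×F + (1-α)×B, with 1-α = 0.32
R: 0.68×205 + 0.32×26 = 139.40 + 8.32 = 147.72 → 148
G: 0.68×102 + 0.32×67 = 69.36 + 21.44 = 90.80 → 91
B: 0.68×160 + 0.32×213 = 108.80 + 68.16 = 176.96 → 177
= RGB(148, 91, 177)


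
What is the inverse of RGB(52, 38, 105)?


Invert: (255-R, 255-G, 255-B)
R: 255-52 = 203
G: 255-38 = 217
B: 255-105 = 150
= RGB(203, 217, 150)


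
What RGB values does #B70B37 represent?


B7 → 183 (R)
0B → 11 (G)
37 → 55 (B)
= RGB(183, 11, 55)


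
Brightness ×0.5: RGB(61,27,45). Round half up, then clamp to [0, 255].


Multiply each channel by 0.5, round half up, clamp to [0, 255]
R: 61×0.5 = 30.5 → round → 31
G: 27×0.5 = 13.5 → round → 14
B: 45×0.5 = 22.5 → round → 23
= RGB(31, 14, 23)


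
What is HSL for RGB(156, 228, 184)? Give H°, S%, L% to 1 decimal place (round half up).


Normalize: R'=156/255≈0.6118, G'=228/255≈0.8941, B'=184/255≈0.7216
Max=228/255, Min=156/255, Δ=Max-Min=72/255
L = (Max+Min)/2 = (228+156)/510 = 384/510 = 0.75294… → L = 75.3%
L > 0.5 → S = Δ/(2-Max-Min) = 72/(510-228-156) = 72/126 = 0.57142… → S = 57.1%
(the 1/255 factors cancel in S and H, so raw channel differences can be used)
Max is G' → H = 60 × ((B-R)/Δ + 2) = 60 × ((184-156)/72 + 2)
  28/72 + 2 = 0.3888… + 2 = 2.3888…
  H = 60 × 2.3888… = 143.333…° → H = 143.3°
= HSL(143.3°, 57.1%, 75.3%)


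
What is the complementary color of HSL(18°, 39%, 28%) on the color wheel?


Complement = opposite side of color wheel = hue + 180°
H' = (18 + 180) mod 360 = 198°
S and L unchanged.
= HSL(198°, 39%, 28%)


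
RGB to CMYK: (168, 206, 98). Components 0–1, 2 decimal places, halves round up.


R'=168/255≈0.6588, G'=206/255≈0.8078, B'=98/255≈0.3843
K = 1 - max(R',G',B') = 1 - 206/255 = 49/255 = 0.19215… → 0.19
(1-R'-K)/(1-K) simplifies to (max-R)/max with max = 206:
C = (206-168)/206 = 38/206 = 0.18446… → 0.18
M = (206-206)/206 = 0/206 = 0 → 0.00
Y = (206-98)/206 = 108/206 = 0.52427… → 0.52
= CMYK(0.18, 0.00, 0.52, 0.19)


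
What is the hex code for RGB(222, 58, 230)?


R = 222 → DE (hex)
G = 58 → 3A (hex)
B = 230 → E6 (hex)
Hex = #DE3AE6


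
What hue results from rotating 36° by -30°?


New hue = (H + rotation) mod 360
New hue = (36 -30) mod 360
= 6 mod 360
= 6°


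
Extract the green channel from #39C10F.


Color: #39C10F
R = 39 = 57
G = C1 = 193
B = 0F = 15
Green = 193


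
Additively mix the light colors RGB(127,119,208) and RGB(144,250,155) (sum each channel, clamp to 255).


Additive: each channel = min(255, C₁+C₂)
R: 127+144 = 271 → 255
G: 119+250 = 369 → 255
B: 208+155 = 363 → 255
= RGB(255, 255, 255)


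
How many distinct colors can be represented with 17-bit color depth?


Colors = 2^bits = 2^17
= 131,072 colors


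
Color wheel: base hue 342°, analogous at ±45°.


Base hue: 342°
Left analog: (342 - 45) mod 360 = 297°
Right analog: (342 + 45) mod 360 = 27°
Analogous hues = 297° and 27°


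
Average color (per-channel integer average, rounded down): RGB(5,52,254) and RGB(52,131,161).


Midpoint: each channel = ⌊(C₁+C₂)/2⌋
R: ⌊(5+52)/2⌋ = 28
G: ⌊(52+131)/2⌋ = 91
B: ⌊(254+161)/2⌋ = 207
= RGB(28, 91, 207)


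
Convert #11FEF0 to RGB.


11 → 17 (R)
FE → 254 (G)
F0 → 240 (B)
= RGB(17, 254, 240)


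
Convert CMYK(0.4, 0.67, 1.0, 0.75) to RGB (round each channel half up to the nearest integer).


R = 255 × (1-C) × (1-K) = 255 × 0.60 × 0.25 = 38.25 → 38
G = 255 × (1-M) × (1-K) = 255 × 0.33 × 0.25 = 21.0375 → 21
B = 255 × (1-Y) × (1-K) = 255 × 0.00 × 0.25 = 0
= RGB(38, 21, 0)


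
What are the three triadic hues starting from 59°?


Triadic: equally spaced at 120° intervals
H1 = 59°
H2 = (59 + 120) mod 360 = 179°
H3 = (59 + 240) mod 360 = 299°
Triadic = 59°, 179°, 299°


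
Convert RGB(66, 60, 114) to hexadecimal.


R = 66 → 42 (hex)
G = 60 → 3C (hex)
B = 114 → 72 (hex)
Hex = #423C72


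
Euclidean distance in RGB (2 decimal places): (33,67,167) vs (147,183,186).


d = √[(R₁-R₂)² + (G₁-G₂)² + (B₁-B₂)²]
d = √[(33-147)² + (67-183)² + (167-186)²]
d = √[12996 + 13456 + 361]
d = √26813
d ≈ 163.75


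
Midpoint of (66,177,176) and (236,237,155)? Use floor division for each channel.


Midpoint: each channel = ⌊(C₁+C₂)/2⌋
R: ⌊(66+236)/2⌋ = 151
G: ⌊(177+237)/2⌋ = 207
B: ⌊(176+155)/2⌋ = 165
= RGB(151, 207, 165)


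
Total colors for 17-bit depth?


Colors = 2^bits = 2^17
= 131,072 colors


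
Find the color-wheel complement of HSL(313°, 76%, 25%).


Complement = opposite side of color wheel = hue + 180°
H' = (313 + 180) mod 360 = 133°
S and L unchanged.
= HSL(133°, 76%, 25%)


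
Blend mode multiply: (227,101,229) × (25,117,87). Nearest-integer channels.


Multiply: C = A×B/255, rounded to nearest integer
R: 227×25/255 = 5675/255 ≈ 22.255 → 22
G: 101×117/255 = 11817/255 ≈ 46.341 → 46
B: 229×87/255 = 19923/255 ≈ 78.129 → 78
= RGB(22, 46, 78)


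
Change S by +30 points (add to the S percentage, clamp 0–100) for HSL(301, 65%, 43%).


Original S = 65%
Adjustment = +30 percentage points
New S = 65 + (30) = 95
Clamp to [0, 100] → 95
= HSL(301°, 95%, 43%)


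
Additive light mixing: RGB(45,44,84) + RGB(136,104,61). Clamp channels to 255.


Additive: each channel = min(255, C₁+C₂)
R: 45+136 = 181 → 181
G: 44+104 = 148 → 148
B: 84+61 = 145 → 145
= RGB(181, 148, 145)


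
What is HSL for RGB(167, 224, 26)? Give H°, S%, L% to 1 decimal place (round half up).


Normalize: R'=167/255≈0.6549, G'=224/255≈0.8784, B'=26/255≈0.1020
Max=224/255, Min=26/255, Δ=Max-Min=198/255
L = (Max+Min)/2 = (224+26)/510 = 250/510 = 0.49019… → L = 49.0%
L ≤ 0.5 → S = Δ/(Max+Min) = 198/(224+26) = 198/250 = 0.792 → S = 79.2%
(the 1/255 factors cancel in S and H, so raw channel differences can be used)
Max is G' → H = 60 × ((B-R)/Δ + 2) = 60 × ((26-167)/198 + 2)
  -141/198 + 2 = -0.7121… + 2 = 1.2878…
  H = 60 × 1.2878… = 77.272…° → H = 77.3°
= HSL(77.3°, 79.2%, 49.0%)


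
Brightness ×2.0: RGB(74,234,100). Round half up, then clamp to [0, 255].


Multiply each channel by 2.0, round half up, clamp to [0, 255]
R: 74×2.0 = 148
G: 234×2.0 = 468 → clamp → 255
B: 100×2.0 = 200
= RGB(148, 255, 200)


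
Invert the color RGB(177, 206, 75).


Invert: (255-R, 255-G, 255-B)
R: 255-177 = 78
G: 255-206 = 49
B: 255-75 = 180
= RGB(78, 49, 180)


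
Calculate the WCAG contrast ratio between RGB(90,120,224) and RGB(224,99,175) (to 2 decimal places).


Linearize each sRGB channel c=v/255: c/12.92 if c ≤ 0.04045 else ((c+0.055)/1.055)^2.4
L = 0.2126×R_lin + 0.7152×G_lin + 0.0722×B_lin
Color 1 (90,120,224):
  R=90: 90/255≈0.3529 > 0.04045 → ((0.3529+0.055)/1.055)^2.4 ≈ 0.10224
  G=120: 120/255≈0.4706 > 0.04045 → ((0.4706+0.055)/1.055)^2.4 ≈ 0.18782
  B=224: 224/255≈0.8784 > 0.04045 → ((0.8784+0.055)/1.055)^2.4 ≈ 0.74540
  L1 = 0.2126×0.10224 + 0.7152×0.18782 + 0.0722×0.74540 ≈ 0.20988
Color 2 (224,99,175):
  R=224: 224/255≈0.8784 > 0.04045 → ((0.8784+0.055)/1.055)^2.4 ≈ 0.74540
  G=99: 99/255≈0.3882 > 0.04045 → ((0.3882+0.055)/1.055)^2.4 ≈ 0.12477
  B=175: 175/255≈0.6863 > 0.04045 → ((0.6863+0.055)/1.055)^2.4 ≈ 0.42869
  L2 = 0.2126×0.74540 + 0.7152×0.12477 + 0.0722×0.42869 ≈ 0.27866
Lighter = 0.27866, Darker = 0.20988
Ratio = (L_lighter + 0.05) / (L_darker + 0.05)
Ratio = (0.27866 + 0.05) / (0.20988 + 0.05) = 0.32866 / 0.25988 ≈ 1.2646
Ratio ≈ 1.26:1


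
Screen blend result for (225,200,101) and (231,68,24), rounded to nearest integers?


Screen: C = 255 - (255-A)×(255-B)/255, rounded to nearest integer
R: 255 - (255-225)×(255-231)/255 = 255 - 720/255 ≈ 255 - 2.824 = 252.176 → 252
G: 255 - (255-200)×(255-68)/255 = 255 - 10285/255 ≈ 255 - 40.333 = 214.667 → 215
B: 255 - (255-101)×(255-24)/255 = 255 - 35574/255 ≈ 255 - 139.506 = 115.494 → 115
= RGB(252, 215, 115)


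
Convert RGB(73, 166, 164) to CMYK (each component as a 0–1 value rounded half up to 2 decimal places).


R'=73/255≈0.2863, G'=166/255≈0.6510, B'=164/255≈0.6431
K = 1 - max(R',G',B') = 1 - 166/255 = 89/255 = 0.34901… → 0.35
(1-R'-K)/(1-K) simplifies to (max-R)/max with max = 166:
C = (166-73)/166 = 93/166 = 0.56024… → 0.56
M = (166-166)/166 = 0/166 = 0 → 0.00
Y = (166-164)/166 = 2/166 = 0.01204… → 0.01
= CMYK(0.56, 0.00, 0.01, 0.35)


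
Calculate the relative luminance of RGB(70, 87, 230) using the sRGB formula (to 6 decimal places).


Linearize each channel (sRGB transfer function): c = v/255; c_lin = c/12.92 if c ≤ 0.04045, else ((c+0.055)/1.055)^2.4
  R: 70/255 ≈ 0.274510 > 0.04045 → ((0.274510+0.055)/1.055)^2.4 ≈ 0.061246
  G: 87/255 ≈ 0.341176 > 0.04045 → ((0.341176+0.055)/1.055)^2.4 ≈ 0.095307
  B: 230/255 ≈ 0.901961 > 0.04045 → ((0.901961+0.055)/1.055)^2.4 ≈ 0.791298
R_lin = 0.061246, G_lin = 0.095307, B_lin = 0.791298
L = 0.2126×R + 0.7152×G + 0.0722×B
L = 0.2126×0.061246 + 0.7152×0.095307 + 0.0722×0.791298
L ≈ 0.138317


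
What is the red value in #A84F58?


Color: #A84F58
R = A8 = 168
G = 4F = 79
B = 58 = 88
Red = 168


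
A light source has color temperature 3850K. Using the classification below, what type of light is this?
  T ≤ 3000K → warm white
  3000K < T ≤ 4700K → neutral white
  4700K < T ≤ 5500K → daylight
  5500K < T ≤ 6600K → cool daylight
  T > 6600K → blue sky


Temperature: 3850K
3000K < 3850K ≤ 4700K → neutral white
Classification: neutral white


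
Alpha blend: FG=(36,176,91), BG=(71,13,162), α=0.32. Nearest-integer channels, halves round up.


C = α×F + (1-α)×B, with 1-α = 0.68
R: 0.32×36 + 0.68×71 = 11.52 + 48.28 = 59.80 → 60
G: 0.32×176 + 0.68×13 = 56.32 + 8.84 = 65.16 → 65
B: 0.32×91 + 0.68×162 = 29.12 + 110.16 = 139.28 → 139
= RGB(60, 65, 139)


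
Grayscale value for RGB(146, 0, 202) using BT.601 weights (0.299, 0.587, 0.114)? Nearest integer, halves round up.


Gray = 0.299×R + 0.587×G + 0.114×B
Gray = 0.299×146 + 0.587×0 + 0.114×202
Gray = 43.654 + 0.000 + 23.028
Gray = 66.682 → round half up → 67
Gray = 67


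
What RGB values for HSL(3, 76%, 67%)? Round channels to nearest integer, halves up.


H=3°, S=0.76, L=0.67
C = (1-|2L-1|)×S = (1-|0.34|)×0.76 = 0.5016
H' = H/60 = 3/60 ≈ 0.0500; X = C×(1-|H' mod 2 - 1|) = 0.02508
m = L - C/2 = 0.67 - 0.2508 = 0.4192
Sector ⌊H'⌋ = 0 → (R',G',B') = (0.5016, 0.02508, 0.0)
RGB = ((R'+m)×255, (G'+m)×255, (B'+m)×255) = (234.804, 113.2914, 106.896)
Round half up → RGB(235, 113, 107)


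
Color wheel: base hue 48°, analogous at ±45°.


Base hue: 48°
Left analog: (48 - 45) mod 360 = 3°
Right analog: (48 + 45) mod 360 = 93°
Analogous hues = 3° and 93°


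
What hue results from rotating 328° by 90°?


New hue = (H + rotation) mod 360
New hue = (328 + 90) mod 360
= 418 mod 360
= 58°


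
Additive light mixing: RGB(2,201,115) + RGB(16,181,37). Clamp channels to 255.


Additive: each channel = min(255, C₁+C₂)
R: 2+16 = 18 → 18
G: 201+181 = 382 → 255
B: 115+37 = 152 → 152
= RGB(18, 255, 152)


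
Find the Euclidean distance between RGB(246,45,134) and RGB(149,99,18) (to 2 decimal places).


d = √[(R₁-R₂)² + (G₁-G₂)² + (B₁-B₂)²]
d = √[(246-149)² + (45-99)² + (134-18)²]
d = √[9409 + 2916 + 13456]
d = √25781
d ≈ 160.56


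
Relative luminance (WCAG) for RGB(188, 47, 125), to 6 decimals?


Linearize each channel (sRGB transfer function): c = v/255; c_lin = c/12.92 if c ≤ 0.04045, else ((c+0.055)/1.055)^2.4
  R: 188/255 ≈ 0.737255 > 0.04045 → ((0.737255+0.055)/1.055)^2.4 ≈ 0.502886
  G: 47/255 ≈ 0.184314 > 0.04045 → ((0.184314+0.055)/1.055)^2.4 ≈ 0.028426
  B: 125/255 ≈ 0.490196 > 0.04045 → ((0.490196+0.055)/1.055)^2.4 ≈ 0.205079
R_lin = 0.502886, G_lin = 0.028426, B_lin = 0.205079
L = 0.2126×R + 0.7152×G + 0.0722×B
L = 0.2126×0.502886 + 0.7152×0.028426 + 0.0722×0.205079
L ≈ 0.142051


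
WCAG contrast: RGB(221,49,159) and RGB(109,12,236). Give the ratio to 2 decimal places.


Linearize each sRGB channel c=v/255: c/12.92 if c ≤ 0.04045 else ((c+0.055)/1.055)^2.4
L = 0.2126×R_lin + 0.7152×G_lin + 0.0722×B_lin
Color 1 (221,49,159):
  R=221: 221/255≈0.8667 > 0.04045 → ((0.8667+0.055)/1.055)^2.4 ≈ 0.72306
  G=49: 49/255≈0.1922 > 0.04045 → ((0.1922+0.055)/1.055)^2.4 ≈ 0.03071
  B=159: 159/255≈0.6235 > 0.04045 → ((0.6235+0.055)/1.055)^2.4 ≈ 0.34670
  L1 = 0.2126×0.72306 + 0.7152×0.03071 + 0.0722×0.34670 ≈ 0.20072
Color 2 (109,12,236):
  R=109: 109/255≈0.4275 > 0.04045 → ((0.4275+0.055)/1.055)^2.4 ≈ 0.15293
  G=12: 12/255≈0.0471 > 0.04045 → ((0.0471+0.055)/1.055)^2.4 ≈ 0.00368
  B=236: 236/255≈0.9255 > 0.04045 → ((0.9255+0.055)/1.055)^2.4 ≈ 0.83880
  L2 = 0.2126×0.15293 + 0.7152×0.00368 + 0.0722×0.83880 ≈ 0.09570
Lighter = 0.20072, Darker = 0.09570
Ratio = (L_lighter + 0.05) / (L_darker + 0.05)
Ratio = (0.20072 + 0.05) / (0.09570 + 0.05) = 0.25072 / 0.14570 ≈ 1.7208
Ratio ≈ 1.72:1


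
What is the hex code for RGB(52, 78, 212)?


R = 52 → 34 (hex)
G = 78 → 4E (hex)
B = 212 → D4 (hex)
Hex = #344ED4


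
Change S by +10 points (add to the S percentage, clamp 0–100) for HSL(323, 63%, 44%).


Original S = 63%
Adjustment = +10 percentage points
New S = 63 + (10) = 73
Clamp to [0, 100] → 73
= HSL(323°, 73%, 44%)


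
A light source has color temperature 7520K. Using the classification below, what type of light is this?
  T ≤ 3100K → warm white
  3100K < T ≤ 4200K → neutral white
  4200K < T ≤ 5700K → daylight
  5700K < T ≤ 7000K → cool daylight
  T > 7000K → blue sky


Temperature: 7520K
7520K > 7000K → blue sky
Classification: blue sky


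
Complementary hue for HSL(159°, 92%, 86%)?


Complement = opposite side of color wheel = hue + 180°
H' = (159 + 180) mod 360 = 339°
S and L unchanged.
= HSL(339°, 92%, 86%)


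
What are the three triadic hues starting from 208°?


Triadic: equally spaced at 120° intervals
H1 = 208°
H2 = (208 + 120) mod 360 = 328°
H3 = (208 + 240) mod 360 = 88°
Triadic = 208°, 328°, 88°


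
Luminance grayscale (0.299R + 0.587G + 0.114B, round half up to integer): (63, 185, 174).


Gray = 0.299×R + 0.587×G + 0.114×B
Gray = 0.299×63 + 0.587×185 + 0.114×174
Gray = 18.837 + 108.595 + 19.836
Gray = 147.268 → round half up → 147
Gray = 147


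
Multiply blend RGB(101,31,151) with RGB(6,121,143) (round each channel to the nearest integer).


Multiply: C = A×B/255, rounded to nearest integer
R: 101×6/255 = 606/255 ≈ 2.376 → 2
G: 31×121/255 = 3751/255 ≈ 14.710 → 15
B: 151×143/255 = 21593/255 ≈ 84.678 → 85
= RGB(2, 15, 85)


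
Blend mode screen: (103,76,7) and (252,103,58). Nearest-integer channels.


Screen: C = 255 - (255-A)×(255-B)/255, rounded to nearest integer
R: 255 - (255-103)×(255-252)/255 = 255 - 456/255 ≈ 255 - 1.788 = 253.212 → 253
G: 255 - (255-76)×(255-103)/255 = 255 - 27208/255 ≈ 255 - 106.698 = 148.302 → 148
B: 255 - (255-7)×(255-58)/255 = 255 - 48856/255 ≈ 255 - 191.592 = 63.408 → 63
= RGB(253, 148, 63)


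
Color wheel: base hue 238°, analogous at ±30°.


Base hue: 238°
Left analog: (238 - 30) mod 360 = 208°
Right analog: (238 + 30) mod 360 = 268°
Analogous hues = 208° and 268°


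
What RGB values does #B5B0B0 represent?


B5 → 181 (R)
B0 → 176 (G)
B0 → 176 (B)
= RGB(181, 176, 176)


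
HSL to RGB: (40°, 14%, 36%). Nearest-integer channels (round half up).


H=40°, S=0.14, L=0.36
C = (1-|2L-1|)×S = (1-|-0.28|)×0.14 = 0.1008
H' = H/60 = 40/60 ≈ 0.6667; X = C×(1-|H' mod 2 - 1|) = 0.0672
m = L - C/2 = 0.36 - 0.0504 = 0.3096
Sector ⌊H'⌋ = 0 → (R',G',B') = (0.1008, 0.0672, 0.0)
RGB = ((R'+m)×255, (G'+m)×255, (B'+m)×255) = (104.652, 96.084, 78.948)
Round half up → RGB(105, 96, 79)


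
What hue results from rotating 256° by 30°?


New hue = (H + rotation) mod 360
New hue = (256 + 30) mod 360
= 286 mod 360
= 286°


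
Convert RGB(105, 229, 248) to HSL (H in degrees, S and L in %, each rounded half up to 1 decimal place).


Normalize: R'=105/255≈0.4118, G'=229/255≈0.8980, B'=248/255≈0.9725
Max=248/255, Min=105/255, Δ=Max-Min=143/255
L = (Max+Min)/2 = (248+105)/510 = 353/510 = 0.69215… → L = 69.2%
L > 0.5 → S = Δ/(2-Max-Min) = 143/(510-248-105) = 143/157 = 0.91082… → S = 91.1%
(the 1/255 factors cancel in S and H, so raw channel differences can be used)
Max is B' → H = 60 × ((R-G)/Δ + 4) = 60 × ((105-229)/143 + 4)
  -124/143 + 4 = -0.8671… + 4 = 3.1328…
  H = 60 × 3.1328… = 187.972…° → H = 188.0°
= HSL(188.0°, 91.1%, 69.2%)


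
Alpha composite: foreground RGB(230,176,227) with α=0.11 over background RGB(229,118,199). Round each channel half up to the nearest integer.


C = α×F + (1-α)×B, with 1-α = 0.89
R: 0.11×230 + 0.89×229 = 25.30 + 203.81 = 229.11 → 229
G: 0.11×176 + 0.89×118 = 19.36 + 105.02 = 124.38 → 124
B: 0.11×227 + 0.89×199 = 24.97 + 177.11 = 202.08 → 202
= RGB(229, 124, 202)


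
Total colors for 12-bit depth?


Colors = 2^bits = 2^12
= 4,096 colors


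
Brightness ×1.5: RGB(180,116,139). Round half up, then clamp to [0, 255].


Multiply each channel by 1.5, round half up, clamp to [0, 255]
R: 180×1.5 = 270 → clamp → 255
G: 116×1.5 = 174
B: 139×1.5 = 208.5 → round → 209
= RGB(255, 174, 209)


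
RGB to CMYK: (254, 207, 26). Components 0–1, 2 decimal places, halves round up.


R'=254/255≈0.9961, G'=207/255≈0.8118, B'=26/255≈0.1020
K = 1 - max(R',G',B') = 1 - 254/255 = 1/255 = 0.00392… → 0.00
(1-R'-K)/(1-K) simplifies to (max-R)/max with max = 254:
C = (254-254)/254 = 0/254 = 0 → 0.00
M = (254-207)/254 = 47/254 = 0.18503… → 0.19
Y = (254-26)/254 = 228/254 = 0.89763… → 0.90
= CMYK(0.00, 0.19, 0.90, 0.00)


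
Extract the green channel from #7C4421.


Color: #7C4421
R = 7C = 124
G = 44 = 68
B = 21 = 33
Green = 68


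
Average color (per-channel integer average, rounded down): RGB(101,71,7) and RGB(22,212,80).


Midpoint: each channel = ⌊(C₁+C₂)/2⌋
R: ⌊(101+22)/2⌋ = 61
G: ⌊(71+212)/2⌋ = 141
B: ⌊(7+80)/2⌋ = 43
= RGB(61, 141, 43)


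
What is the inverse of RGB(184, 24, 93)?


Invert: (255-R, 255-G, 255-B)
R: 255-184 = 71
G: 255-24 = 231
B: 255-93 = 162
= RGB(71, 231, 162)


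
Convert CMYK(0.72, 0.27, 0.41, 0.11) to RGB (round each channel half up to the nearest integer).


R = 255 × (1-C) × (1-K) = 255 × 0.28 × 0.89 = 63.546 → 64
G = 255 × (1-M) × (1-K) = 255 × 0.73 × 0.89 = 165.6735 → 166
B = 255 × (1-Y) × (1-K) = 255 × 0.59 × 0.89 = 133.9005 → 134
= RGB(64, 166, 134)


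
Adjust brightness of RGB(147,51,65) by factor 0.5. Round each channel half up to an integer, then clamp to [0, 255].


Multiply each channel by 0.5, round half up, clamp to [0, 255]
R: 147×0.5 = 73.5 → round → 74
G: 51×0.5 = 25.5 → round → 26
B: 65×0.5 = 32.5 → round → 33
= RGB(74, 26, 33)


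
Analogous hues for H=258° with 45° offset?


Base hue: 258°
Left analog: (258 - 45) mod 360 = 213°
Right analog: (258 + 45) mod 360 = 303°
Analogous hues = 213° and 303°


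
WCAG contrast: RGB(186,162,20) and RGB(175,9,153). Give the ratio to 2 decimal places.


Linearize each sRGB channel c=v/255: c/12.92 if c ≤ 0.04045 else ((c+0.055)/1.055)^2.4
L = 0.2126×R_lin + 0.7152×G_lin + 0.0722×B_lin
Color 1 (186,162,20):
  R=186: 186/255≈0.7294 > 0.04045 → ((0.7294+0.055)/1.055)^2.4 ≈ 0.49102
  G=162: 162/255≈0.6353 > 0.04045 → ((0.6353+0.055)/1.055)^2.4 ≈ 0.36131
  B=20: 20/255≈0.0784 > 0.04045 → ((0.0784+0.055)/1.055)^2.4 ≈ 0.00700
  L1 = 0.2126×0.49102 + 0.7152×0.36131 + 0.0722×0.00700 ≈ 0.36330
Color 2 (175,9,153):
  R=175: 175/255≈0.6863 > 0.04045 → ((0.6863+0.055)/1.055)^2.4 ≈ 0.42869
  G=9: 9/255≈0.0353 ≤ 0.04045 → 0.0353/12.92 ≈ 0.00273
  B=153: 153/255≈0.6000 > 0.04045 → ((0.6000+0.055)/1.055)^2.4 ≈ 0.31855
  L2 = 0.2126×0.42869 + 0.7152×0.00273 + 0.0722×0.31855 ≈ 0.11609
Lighter = 0.36330, Darker = 0.11609
Ratio = (L_lighter + 0.05) / (L_darker + 0.05)
Ratio = (0.36330 + 0.05) / (0.11609 + 0.05) = 0.41330 / 0.16609 ≈ 2.4884
Ratio ≈ 2.49:1


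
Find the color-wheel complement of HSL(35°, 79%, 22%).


Complement = opposite side of color wheel = hue + 180°
H' = (35 + 180) mod 360 = 215°
S and L unchanged.
= HSL(215°, 79%, 22%)
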